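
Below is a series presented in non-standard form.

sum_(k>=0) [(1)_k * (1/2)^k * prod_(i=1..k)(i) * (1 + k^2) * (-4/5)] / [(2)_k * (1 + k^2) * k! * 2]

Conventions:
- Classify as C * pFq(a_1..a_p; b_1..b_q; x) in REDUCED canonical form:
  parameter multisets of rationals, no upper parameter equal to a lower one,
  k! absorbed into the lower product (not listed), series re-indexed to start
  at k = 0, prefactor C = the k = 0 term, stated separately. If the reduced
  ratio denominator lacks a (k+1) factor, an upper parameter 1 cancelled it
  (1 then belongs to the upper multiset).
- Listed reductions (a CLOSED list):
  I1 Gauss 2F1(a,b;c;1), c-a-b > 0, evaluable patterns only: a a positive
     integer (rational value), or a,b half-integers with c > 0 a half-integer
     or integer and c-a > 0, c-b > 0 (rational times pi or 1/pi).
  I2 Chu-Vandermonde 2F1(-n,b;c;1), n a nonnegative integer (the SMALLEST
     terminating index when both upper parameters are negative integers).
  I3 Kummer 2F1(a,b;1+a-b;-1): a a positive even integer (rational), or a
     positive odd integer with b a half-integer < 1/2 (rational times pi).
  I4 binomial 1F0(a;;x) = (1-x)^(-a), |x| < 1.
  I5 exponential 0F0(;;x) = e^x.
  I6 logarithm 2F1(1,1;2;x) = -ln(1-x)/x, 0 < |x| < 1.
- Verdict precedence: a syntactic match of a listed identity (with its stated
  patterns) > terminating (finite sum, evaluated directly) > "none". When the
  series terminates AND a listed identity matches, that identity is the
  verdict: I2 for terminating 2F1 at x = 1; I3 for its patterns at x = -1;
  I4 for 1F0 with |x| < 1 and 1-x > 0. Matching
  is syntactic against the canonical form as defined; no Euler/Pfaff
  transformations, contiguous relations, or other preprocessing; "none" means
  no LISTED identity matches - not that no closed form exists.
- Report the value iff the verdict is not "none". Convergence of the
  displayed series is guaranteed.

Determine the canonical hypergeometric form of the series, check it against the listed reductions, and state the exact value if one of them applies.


First insight: x = (1/2) and the constant factors (C = -2/5, x = 1/2) combine into one prefactor.
Consecutive-term ratio: r(k) = (1/2) * (k+1) (k+1) / [(k+2) (k+1)] - rational; roots negated = parameters, x = (1/2), C = -2/5.

Prefactor -2/5, argument 1/2: 2F1 with upper {1, 1} over lower {2}. Verdict: the I6 logarithm reduction fires (the logarithm: parameters (1,1;2), x = 1/2). Value: (4/5) * ln(1/2).


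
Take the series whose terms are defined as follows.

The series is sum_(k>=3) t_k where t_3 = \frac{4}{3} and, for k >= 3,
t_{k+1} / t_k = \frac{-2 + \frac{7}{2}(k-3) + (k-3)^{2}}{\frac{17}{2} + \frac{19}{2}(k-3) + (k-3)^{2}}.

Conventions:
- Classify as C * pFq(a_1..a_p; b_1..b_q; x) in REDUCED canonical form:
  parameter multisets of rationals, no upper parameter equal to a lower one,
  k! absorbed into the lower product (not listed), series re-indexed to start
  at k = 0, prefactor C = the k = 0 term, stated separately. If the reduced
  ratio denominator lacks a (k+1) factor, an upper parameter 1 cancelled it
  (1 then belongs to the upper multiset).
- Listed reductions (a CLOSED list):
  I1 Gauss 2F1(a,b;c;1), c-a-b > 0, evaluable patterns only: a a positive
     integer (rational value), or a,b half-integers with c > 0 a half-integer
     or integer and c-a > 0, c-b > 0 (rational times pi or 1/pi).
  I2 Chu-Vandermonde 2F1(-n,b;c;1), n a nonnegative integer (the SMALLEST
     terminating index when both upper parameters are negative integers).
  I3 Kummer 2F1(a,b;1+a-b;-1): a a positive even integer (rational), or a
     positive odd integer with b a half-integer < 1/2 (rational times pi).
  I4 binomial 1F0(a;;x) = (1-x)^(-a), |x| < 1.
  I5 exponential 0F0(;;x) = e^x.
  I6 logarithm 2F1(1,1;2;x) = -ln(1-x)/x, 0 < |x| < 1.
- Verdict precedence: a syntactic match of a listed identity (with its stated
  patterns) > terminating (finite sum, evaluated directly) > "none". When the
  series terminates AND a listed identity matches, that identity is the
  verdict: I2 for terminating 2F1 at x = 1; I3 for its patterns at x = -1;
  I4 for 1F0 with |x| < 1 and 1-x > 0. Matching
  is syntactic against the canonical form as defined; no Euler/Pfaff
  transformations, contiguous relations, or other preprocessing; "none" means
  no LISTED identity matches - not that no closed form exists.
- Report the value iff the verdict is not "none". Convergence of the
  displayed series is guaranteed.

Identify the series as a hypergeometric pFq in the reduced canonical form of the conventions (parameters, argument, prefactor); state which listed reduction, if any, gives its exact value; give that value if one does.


The tell: from the first term \frac{4}{3}: roots of the ratio polynomials (C = 4/3) are the negated parameters.
Ratio: r(k) = 1 * (k-\frac{1}{2}) (k+4) / [(k+\frac{17}{2}) (k+1)] - rational; roots negated = parameters, x = 1, C = \frac{4}{3}.

With C = \frac{4}{3}: the canonical form is 2F1(-\frac{1}{2}, 4; \frac{17}{2}; 1). Verdict: the Gauss summation I1 matches (x = 1: the Gamma ratio telescopes since c-a-b = 5 > 0 and a = 4 in Z>0). Value: \frac{429}{448}.


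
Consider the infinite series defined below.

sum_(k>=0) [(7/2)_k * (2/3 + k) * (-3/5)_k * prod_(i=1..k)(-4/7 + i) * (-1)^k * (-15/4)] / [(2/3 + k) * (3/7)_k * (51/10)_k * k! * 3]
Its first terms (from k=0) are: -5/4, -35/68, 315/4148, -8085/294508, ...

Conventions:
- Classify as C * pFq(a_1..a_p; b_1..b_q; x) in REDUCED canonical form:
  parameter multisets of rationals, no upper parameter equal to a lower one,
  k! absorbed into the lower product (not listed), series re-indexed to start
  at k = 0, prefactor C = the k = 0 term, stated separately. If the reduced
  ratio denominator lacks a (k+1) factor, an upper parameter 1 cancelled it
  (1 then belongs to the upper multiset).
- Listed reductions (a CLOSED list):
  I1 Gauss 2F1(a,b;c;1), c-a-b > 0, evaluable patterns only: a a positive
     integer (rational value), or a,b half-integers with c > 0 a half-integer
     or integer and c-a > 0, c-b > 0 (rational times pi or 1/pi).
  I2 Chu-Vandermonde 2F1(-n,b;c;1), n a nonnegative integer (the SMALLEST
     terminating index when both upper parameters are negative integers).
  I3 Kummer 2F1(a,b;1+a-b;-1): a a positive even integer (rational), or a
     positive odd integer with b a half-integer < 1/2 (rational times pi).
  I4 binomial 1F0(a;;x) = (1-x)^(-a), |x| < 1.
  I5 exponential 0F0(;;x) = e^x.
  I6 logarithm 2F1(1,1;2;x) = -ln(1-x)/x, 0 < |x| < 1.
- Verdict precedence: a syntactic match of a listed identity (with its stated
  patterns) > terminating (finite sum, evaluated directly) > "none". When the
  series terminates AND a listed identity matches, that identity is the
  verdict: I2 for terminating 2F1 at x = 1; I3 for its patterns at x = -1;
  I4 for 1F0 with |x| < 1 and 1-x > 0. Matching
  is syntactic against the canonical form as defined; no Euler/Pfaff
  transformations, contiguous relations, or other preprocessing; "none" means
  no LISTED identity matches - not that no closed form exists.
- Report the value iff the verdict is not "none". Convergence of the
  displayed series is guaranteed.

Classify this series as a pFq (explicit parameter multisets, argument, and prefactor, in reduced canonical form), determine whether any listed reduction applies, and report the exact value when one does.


Canonical form: C = -5/4 times 2F1 with upper {-3/5, 7/2}, lower {51/10}, x = -1. Verdict: none here - no I1-I6 shape fits x = -1 with lower {51/10}.

Structural cue: x = (-1) and the constant factors (C = -5/4) combine into one prefactor.
Adjacent-term ratio: r(k) = (-1) * (k-3/5) (k+7/2) / [(k+51/10) (k+1)] - rational in k, leading ratio (-1); with t_0 = -5/4, classification follows.


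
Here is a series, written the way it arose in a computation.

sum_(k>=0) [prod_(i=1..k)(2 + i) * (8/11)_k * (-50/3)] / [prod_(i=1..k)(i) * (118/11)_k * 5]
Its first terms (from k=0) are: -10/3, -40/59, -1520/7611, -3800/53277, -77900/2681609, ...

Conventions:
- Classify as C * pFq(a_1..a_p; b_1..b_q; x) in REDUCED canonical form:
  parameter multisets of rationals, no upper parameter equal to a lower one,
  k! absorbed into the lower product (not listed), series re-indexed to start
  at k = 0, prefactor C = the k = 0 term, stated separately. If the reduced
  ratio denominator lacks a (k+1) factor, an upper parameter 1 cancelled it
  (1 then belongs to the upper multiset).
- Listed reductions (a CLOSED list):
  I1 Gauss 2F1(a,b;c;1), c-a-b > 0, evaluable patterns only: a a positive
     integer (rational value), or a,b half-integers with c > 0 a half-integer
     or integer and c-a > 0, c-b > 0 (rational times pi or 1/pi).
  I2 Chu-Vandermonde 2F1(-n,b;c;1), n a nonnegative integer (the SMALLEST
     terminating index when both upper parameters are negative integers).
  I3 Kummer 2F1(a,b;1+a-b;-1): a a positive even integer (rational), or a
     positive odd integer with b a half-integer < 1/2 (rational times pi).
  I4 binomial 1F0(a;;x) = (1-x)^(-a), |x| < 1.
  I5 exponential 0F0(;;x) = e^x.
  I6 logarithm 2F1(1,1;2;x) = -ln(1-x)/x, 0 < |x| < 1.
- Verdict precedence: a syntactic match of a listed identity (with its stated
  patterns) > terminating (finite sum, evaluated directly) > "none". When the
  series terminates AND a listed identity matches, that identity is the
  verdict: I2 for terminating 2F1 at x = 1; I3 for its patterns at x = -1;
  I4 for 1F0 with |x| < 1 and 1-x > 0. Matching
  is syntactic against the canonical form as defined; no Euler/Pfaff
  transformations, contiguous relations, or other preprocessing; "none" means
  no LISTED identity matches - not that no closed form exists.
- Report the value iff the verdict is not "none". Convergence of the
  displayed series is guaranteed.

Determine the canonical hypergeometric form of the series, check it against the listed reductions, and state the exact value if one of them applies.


Classification (C = -10/3): 2F1 with upper {8/11, 3}, lower {118/11}, argument x = 1. Verdict at x = 1: Gauss (I1, integer-parameter pattern) matches (x = 1: the Gamma ratio telescopes since c-a-b = 7 > 0 and a = 3 in Z>0). Value: -363800/83853.

Key step: from the first term -10/3: the constant factors (prefactor -10/3) combine into one prefactor.
Step ratio: r(k) = 1 * (k+8/11) (k+3) / [(k+118/11) (k+1)] - rational in k, leading ratio 1; with t_0 = -10/3, classification follows.


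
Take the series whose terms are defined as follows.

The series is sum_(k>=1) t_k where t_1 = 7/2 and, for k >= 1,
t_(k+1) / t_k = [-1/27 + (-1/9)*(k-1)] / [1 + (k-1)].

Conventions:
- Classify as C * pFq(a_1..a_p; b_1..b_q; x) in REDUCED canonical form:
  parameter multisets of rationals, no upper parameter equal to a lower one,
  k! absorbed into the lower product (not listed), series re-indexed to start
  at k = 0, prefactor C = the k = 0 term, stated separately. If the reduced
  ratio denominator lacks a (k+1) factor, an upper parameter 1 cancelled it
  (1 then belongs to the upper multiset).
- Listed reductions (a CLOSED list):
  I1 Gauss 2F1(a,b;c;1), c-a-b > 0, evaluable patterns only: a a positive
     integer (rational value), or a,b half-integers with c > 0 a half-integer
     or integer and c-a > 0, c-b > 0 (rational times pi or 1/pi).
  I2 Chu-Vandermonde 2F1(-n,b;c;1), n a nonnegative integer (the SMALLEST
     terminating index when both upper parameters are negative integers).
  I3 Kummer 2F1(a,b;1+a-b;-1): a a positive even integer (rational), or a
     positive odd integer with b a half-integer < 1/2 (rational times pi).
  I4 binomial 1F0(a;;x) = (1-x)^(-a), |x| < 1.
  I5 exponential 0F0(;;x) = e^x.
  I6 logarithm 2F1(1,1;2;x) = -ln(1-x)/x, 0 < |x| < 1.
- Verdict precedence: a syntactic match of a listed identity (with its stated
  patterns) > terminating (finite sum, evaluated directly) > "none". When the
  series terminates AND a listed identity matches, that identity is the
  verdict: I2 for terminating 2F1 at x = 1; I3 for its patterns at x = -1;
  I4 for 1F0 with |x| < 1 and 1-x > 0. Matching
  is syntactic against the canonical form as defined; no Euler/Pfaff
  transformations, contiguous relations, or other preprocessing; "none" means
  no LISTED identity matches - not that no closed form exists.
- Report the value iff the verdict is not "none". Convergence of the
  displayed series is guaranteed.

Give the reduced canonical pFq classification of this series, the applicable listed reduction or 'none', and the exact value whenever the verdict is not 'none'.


Reduced: x = -1/9, 1F0, upper = {1/3}, lower = {-}, C = 7/2. Verdict: this is the I4 binomial reduction (the 1F0 binomial series: exponent -1/3, x = -1/9). Its exact value is (7/2) * (10/9)^(-1/3).

Structural cue: x = (-1/9) and roots of the ratio polynomials (C = 7/2, x = -1/9) are the negated parameters.
Term ratio: r(k) = (-1/9) * (k+1/3) / [(k+1)] - poly over poly, x = (-1/9) from leading terms; C = 7/2 at k = 0.


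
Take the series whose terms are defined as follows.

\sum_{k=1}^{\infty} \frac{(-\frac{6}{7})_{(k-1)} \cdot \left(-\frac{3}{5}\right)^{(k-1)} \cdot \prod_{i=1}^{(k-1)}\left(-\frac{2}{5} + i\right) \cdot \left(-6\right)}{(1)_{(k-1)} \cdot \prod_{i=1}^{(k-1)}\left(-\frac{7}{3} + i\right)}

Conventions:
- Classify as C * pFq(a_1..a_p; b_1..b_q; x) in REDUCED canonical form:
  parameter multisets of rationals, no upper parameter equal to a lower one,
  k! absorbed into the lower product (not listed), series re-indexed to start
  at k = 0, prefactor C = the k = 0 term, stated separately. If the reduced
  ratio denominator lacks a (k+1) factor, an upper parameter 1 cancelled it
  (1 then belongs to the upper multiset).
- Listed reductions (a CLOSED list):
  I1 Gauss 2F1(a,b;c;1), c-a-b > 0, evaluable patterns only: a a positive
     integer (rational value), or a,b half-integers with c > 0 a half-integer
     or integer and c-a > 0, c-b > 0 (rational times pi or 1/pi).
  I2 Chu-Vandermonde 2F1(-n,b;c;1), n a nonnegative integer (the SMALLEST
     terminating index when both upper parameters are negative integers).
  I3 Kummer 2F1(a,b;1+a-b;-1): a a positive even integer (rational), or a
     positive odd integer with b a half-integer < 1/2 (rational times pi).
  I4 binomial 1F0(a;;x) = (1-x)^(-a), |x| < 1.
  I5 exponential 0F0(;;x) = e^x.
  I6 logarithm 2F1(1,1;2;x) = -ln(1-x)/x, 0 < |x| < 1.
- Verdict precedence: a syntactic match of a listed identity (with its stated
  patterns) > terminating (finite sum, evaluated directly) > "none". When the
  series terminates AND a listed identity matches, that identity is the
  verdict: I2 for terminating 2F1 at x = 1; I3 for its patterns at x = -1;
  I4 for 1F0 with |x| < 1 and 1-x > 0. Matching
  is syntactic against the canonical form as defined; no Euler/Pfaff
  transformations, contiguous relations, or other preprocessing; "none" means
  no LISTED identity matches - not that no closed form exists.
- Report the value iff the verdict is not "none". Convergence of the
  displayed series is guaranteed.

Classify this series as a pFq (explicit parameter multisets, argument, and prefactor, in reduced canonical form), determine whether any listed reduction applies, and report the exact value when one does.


x = -\frac{3}{5} here; the reduced form reads 2F1, upper {-\frac{6}{7}, \frac{3}{5}}, lower {-\frac{4}{3}}, C = -6. Verdict: none here - no I1-I6 shape fits x = -\frac{3}{5} with lower {-\frac{4}{3}}.

Key step: x = -\frac{3}{5} and the running product (prefactor -6) telescopes to a rising factorial.
Adjacent-term ratio: r(k) = -\frac{3}{5} * (k-\frac{6}{7}) (k+\frac{3}{5}) / [(k-\frac{4}{3}) (k+1)] - rational in k. x = -\frac{3}{5}; t_0 = -6; negate the roots.


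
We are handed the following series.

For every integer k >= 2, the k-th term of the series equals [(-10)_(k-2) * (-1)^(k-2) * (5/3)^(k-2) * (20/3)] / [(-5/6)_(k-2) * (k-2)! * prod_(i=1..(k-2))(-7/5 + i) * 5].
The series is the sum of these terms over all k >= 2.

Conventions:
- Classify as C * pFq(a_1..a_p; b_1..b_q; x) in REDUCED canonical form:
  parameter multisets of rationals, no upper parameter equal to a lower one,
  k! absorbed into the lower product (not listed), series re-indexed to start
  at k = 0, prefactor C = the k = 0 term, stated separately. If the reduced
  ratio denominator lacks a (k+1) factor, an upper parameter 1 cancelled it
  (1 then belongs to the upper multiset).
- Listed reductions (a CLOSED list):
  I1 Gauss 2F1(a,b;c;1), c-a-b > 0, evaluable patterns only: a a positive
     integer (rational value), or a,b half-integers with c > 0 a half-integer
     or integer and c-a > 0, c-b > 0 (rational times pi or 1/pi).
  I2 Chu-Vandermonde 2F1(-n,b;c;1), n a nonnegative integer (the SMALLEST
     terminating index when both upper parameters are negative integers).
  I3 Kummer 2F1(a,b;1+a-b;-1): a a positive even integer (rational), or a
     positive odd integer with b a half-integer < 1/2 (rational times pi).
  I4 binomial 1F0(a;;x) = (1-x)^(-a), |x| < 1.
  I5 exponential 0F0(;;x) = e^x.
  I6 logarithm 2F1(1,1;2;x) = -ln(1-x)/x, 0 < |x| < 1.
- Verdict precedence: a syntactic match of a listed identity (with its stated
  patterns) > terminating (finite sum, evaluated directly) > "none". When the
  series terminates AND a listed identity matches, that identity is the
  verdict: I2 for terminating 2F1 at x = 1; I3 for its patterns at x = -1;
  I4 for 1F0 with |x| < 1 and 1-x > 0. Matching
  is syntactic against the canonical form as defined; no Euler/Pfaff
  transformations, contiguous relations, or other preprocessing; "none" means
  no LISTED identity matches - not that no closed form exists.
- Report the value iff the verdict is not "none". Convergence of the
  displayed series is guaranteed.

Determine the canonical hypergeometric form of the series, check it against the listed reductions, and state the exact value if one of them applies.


Canonical form: C = 4/3 times 1F2 with upper {-10}, lower {-5/6, -2/5}, x = -5/3. Verdict: terminating at k = 10: the factor (-10)_k kills every later term; summing the 11 survivors is exact. Exact value: 154695174897589056940148/6366370885311748311.

Key step: with t_0 = 4/3, the (-1)^k factor (prefactor 4/3) folds into the argument's sign.
Adjacent-term ratio: r(k) = (-5/3) * (k-10) / [(k-5/6) (k-2/5) (k+1)] - rational in k, leading ratio (-5/3); with t_0 = 4/3, classification follows.


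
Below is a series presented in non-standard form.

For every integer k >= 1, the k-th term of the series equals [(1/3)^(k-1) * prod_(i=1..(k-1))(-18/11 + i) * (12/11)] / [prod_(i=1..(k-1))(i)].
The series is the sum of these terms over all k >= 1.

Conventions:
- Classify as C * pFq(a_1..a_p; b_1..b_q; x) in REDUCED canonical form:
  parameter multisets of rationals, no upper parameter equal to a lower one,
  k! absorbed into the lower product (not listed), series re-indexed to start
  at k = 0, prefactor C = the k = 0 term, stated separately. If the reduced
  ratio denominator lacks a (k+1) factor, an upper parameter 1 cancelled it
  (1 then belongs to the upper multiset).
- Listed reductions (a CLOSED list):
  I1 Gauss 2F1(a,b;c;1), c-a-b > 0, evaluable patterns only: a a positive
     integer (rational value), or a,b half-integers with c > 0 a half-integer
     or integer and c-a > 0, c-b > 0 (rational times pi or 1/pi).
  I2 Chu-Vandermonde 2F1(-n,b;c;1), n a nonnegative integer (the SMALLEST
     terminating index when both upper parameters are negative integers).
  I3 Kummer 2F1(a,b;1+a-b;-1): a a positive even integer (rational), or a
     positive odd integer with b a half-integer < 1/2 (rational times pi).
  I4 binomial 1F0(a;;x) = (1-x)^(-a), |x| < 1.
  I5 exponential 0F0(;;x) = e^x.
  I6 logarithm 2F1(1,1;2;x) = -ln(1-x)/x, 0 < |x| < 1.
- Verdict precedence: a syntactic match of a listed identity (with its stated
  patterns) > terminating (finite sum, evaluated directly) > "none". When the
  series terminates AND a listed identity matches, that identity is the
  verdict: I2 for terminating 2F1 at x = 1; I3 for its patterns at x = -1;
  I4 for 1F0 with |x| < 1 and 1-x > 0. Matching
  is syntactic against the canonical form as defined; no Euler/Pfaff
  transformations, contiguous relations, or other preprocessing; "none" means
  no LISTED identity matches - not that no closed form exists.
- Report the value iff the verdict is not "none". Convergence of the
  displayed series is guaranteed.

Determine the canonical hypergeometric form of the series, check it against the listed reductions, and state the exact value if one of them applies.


This is 12/11 * 1F0(-7/11; -; 1/3) in reduced canonical form. Verdict: the binomial series (I4) applies (the 1F0 binomial series: exponent 7/11, x = 1/3). Sum: (12/11) * (2/3)^(7/11).

Structural cue: x = (1/3) and the running product (C = 12/11) telescopes to a rising factorial.
Consecutive-term ratio: r(k) = (1/3) * (k-7/11) / [(k+1)] ; factor over Q: parameters, x = (1/3), and C = 12/11.


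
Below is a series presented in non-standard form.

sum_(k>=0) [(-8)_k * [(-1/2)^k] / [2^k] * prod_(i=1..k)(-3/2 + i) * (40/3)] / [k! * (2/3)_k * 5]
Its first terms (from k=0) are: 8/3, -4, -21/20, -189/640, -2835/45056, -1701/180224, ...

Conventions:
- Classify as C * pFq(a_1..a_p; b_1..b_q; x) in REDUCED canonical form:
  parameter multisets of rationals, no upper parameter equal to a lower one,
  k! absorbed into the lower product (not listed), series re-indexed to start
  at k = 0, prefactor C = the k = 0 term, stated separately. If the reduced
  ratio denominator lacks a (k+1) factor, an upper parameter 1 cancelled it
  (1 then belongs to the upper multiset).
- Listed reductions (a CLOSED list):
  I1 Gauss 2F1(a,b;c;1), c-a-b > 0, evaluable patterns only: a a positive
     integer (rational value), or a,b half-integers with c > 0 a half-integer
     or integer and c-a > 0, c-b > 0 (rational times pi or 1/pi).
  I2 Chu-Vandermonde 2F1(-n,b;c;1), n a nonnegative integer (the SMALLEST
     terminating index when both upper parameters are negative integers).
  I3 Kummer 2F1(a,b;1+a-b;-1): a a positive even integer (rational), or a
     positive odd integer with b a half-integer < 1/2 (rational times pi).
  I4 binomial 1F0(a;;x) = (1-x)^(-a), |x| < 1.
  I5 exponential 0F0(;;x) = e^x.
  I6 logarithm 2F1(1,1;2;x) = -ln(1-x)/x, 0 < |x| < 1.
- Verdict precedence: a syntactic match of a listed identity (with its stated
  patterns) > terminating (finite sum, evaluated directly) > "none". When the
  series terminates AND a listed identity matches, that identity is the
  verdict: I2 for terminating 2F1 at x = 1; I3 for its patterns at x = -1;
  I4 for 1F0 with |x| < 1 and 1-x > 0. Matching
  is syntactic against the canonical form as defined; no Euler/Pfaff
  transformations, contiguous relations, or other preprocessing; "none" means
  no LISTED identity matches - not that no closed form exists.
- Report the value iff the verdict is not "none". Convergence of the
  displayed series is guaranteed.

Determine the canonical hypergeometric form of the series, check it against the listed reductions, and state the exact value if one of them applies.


With C = 8/3: the canonical form is 2F1(-8, -1/2; 2/3; -1/4). Verdict: terminating - upper -8 stops the sum at k = 8; the 9 terms are added exactly. Sum: -9531887364017/3463622688768.

Key step: x = (-1/4) and the two k-th powers (prefactor 8/3) combine into one argument.
Consecutive-term ratio: r(k) = (-1/4) * (k-8) (k-1/2) / [(k+2/3) (k+1)] - rational in k, leading ratio (-1/4); with t_0 = 8/3, classification follows.


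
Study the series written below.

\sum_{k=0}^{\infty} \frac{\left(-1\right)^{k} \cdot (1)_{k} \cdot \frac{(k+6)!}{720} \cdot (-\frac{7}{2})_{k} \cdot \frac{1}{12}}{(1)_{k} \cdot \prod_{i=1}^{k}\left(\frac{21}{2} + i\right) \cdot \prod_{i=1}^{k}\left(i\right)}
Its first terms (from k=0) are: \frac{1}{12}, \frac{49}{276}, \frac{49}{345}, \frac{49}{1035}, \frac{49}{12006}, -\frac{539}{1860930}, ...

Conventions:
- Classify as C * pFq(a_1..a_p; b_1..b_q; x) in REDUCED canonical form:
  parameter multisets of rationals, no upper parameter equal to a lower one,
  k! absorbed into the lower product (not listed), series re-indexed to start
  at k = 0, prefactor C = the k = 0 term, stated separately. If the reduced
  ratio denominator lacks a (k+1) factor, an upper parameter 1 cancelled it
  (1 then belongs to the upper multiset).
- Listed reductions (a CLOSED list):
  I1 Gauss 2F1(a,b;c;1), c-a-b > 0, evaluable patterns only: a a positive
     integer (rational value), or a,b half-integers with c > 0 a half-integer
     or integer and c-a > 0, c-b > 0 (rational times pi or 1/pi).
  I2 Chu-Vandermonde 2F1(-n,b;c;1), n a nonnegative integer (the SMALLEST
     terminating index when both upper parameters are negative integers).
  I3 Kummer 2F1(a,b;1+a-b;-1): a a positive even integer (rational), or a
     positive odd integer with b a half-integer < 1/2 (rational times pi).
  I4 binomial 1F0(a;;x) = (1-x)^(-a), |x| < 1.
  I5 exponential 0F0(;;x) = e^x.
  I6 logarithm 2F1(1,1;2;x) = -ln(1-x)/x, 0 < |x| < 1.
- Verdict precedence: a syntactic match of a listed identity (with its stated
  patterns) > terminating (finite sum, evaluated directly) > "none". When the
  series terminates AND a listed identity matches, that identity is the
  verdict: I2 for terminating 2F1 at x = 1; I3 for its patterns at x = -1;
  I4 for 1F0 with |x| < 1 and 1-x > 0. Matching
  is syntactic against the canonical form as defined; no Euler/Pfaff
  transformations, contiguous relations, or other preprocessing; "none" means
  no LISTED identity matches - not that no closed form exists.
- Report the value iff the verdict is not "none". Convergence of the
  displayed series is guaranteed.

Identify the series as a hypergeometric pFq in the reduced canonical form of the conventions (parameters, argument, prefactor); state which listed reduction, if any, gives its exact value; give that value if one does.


Classification (C = \frac{1}{12}): 2F1 with upper {-\frac{7}{2}, 7}, lower {\frac{23}{2}}, argument x = -1. Verdict (x = -1): the Kummer evaluation I3 applies (x = -1; c = \frac{23}{2} equals 1+a-b for upper {-\frac{7}{2}, 7}: listed pattern). Exact value: \frac{4849845}{33554432} \cdot \pi.

First insight: from the first term \frac{1}{12}: the factorial ratio (prefactor 1/12) (k+a-1)!/(a-1)! is a rising factorial (a)_k.
Adjacent-term ratio: r(k) = -1 * (k-\frac{7}{2}) (k+7) / [(k+\frac{23}{2}) (k+1)] - poly over poly, x = -1 from leading terms; C = \frac{1}{12} at k = 0.


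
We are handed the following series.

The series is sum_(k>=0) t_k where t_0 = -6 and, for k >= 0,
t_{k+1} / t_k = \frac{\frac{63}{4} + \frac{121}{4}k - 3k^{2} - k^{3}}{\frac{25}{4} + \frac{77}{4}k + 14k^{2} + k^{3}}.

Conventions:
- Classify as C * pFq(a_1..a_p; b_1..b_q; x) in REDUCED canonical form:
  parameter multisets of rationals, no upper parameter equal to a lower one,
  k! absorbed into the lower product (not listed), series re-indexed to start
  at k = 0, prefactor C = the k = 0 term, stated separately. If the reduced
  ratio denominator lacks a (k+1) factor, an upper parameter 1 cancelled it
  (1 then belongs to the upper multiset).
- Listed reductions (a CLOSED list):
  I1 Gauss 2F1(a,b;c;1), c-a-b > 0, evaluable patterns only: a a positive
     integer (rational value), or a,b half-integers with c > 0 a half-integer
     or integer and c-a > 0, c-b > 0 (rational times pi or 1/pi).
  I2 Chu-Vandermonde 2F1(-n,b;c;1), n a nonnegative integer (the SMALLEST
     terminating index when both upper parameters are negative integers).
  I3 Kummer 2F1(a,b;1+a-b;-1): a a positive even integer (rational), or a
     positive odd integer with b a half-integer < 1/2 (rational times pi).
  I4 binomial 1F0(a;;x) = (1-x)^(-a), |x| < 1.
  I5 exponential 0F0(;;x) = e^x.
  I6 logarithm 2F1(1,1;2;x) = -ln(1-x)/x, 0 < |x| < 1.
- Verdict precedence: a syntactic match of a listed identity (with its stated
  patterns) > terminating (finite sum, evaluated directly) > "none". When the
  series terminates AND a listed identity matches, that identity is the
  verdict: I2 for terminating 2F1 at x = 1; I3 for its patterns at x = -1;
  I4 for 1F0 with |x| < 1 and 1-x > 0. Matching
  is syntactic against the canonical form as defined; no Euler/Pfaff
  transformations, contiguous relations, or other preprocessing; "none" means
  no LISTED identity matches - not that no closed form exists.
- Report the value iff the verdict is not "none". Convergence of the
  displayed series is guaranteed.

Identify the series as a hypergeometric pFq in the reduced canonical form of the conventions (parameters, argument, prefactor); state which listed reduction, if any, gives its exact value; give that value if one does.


Classification (C = -6): 2F1 with upper {-\frac{9}{2}, 7}, lower {\frac{25}{2}}, argument x = -1. Verdict: Kummer's theorem (I3) matches (x = -1; c = \frac{25}{2} equals 1+a-b for upper {-\frac{9}{2}, 7}: listed pattern). Exact value: \left(-\frac{1003917915}{67108864}\right) \cdot \pi.

Key step: t_0 = -6 here, and the ratio is unreduced: k + 1/2 divides both sides (C = -6, x = -1).
Step ratio: r(k) = -1 * (k-\frac{9}{2}) (k+7) / [(k+\frac{25}{2}) (k+1)] ; factor over Q: parameters, x = -1, and C = -6.


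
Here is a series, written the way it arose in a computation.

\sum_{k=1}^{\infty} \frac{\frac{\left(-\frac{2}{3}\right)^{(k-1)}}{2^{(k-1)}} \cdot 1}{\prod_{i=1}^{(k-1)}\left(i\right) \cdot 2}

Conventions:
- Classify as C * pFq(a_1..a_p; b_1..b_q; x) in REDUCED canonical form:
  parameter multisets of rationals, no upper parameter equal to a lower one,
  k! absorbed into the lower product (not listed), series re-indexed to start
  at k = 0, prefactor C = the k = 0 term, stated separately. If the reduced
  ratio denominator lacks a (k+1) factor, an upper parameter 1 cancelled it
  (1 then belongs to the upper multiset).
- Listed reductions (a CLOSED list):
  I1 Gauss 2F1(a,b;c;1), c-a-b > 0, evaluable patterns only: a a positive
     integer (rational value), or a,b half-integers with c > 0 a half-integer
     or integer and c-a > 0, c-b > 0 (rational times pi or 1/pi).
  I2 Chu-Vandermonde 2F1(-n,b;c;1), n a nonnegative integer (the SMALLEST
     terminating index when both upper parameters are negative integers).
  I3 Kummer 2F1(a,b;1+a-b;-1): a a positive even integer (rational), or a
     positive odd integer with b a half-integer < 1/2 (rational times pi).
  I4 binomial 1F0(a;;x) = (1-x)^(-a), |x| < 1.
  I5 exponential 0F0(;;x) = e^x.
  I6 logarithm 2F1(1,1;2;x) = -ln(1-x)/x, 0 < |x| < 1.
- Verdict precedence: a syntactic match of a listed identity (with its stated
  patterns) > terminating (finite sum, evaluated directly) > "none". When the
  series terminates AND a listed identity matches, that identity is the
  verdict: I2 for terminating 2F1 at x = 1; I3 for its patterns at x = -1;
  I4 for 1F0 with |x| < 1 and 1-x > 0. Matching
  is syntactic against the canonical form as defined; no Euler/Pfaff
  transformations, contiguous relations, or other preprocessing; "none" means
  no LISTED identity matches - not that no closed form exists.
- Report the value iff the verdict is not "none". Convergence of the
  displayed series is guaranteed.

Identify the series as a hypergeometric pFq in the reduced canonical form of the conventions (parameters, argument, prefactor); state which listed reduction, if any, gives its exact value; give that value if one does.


Structural cue: t_0 = \frac{1}{2} here, and the product of the first k integers (prefactor 1/2) is k!.
Term ratio: r(k) = -\frac{1}{3} * 1 / [(k+1)] - poly over poly, x = -\frac{1}{3} from leading terms; C = \frac{1}{2} at k = 0.

At argument -\frac{1}{3}: a 0F0 with upper {-}, lower {-}, scaled by C = \frac{1}{2}. Verdict: this is the I5 exponential reduction (the 0F0 exponential series at x = -\frac{1}{3}). Exact value: \frac{1}{2} \cdot e^{-\frac{1}{3}}.


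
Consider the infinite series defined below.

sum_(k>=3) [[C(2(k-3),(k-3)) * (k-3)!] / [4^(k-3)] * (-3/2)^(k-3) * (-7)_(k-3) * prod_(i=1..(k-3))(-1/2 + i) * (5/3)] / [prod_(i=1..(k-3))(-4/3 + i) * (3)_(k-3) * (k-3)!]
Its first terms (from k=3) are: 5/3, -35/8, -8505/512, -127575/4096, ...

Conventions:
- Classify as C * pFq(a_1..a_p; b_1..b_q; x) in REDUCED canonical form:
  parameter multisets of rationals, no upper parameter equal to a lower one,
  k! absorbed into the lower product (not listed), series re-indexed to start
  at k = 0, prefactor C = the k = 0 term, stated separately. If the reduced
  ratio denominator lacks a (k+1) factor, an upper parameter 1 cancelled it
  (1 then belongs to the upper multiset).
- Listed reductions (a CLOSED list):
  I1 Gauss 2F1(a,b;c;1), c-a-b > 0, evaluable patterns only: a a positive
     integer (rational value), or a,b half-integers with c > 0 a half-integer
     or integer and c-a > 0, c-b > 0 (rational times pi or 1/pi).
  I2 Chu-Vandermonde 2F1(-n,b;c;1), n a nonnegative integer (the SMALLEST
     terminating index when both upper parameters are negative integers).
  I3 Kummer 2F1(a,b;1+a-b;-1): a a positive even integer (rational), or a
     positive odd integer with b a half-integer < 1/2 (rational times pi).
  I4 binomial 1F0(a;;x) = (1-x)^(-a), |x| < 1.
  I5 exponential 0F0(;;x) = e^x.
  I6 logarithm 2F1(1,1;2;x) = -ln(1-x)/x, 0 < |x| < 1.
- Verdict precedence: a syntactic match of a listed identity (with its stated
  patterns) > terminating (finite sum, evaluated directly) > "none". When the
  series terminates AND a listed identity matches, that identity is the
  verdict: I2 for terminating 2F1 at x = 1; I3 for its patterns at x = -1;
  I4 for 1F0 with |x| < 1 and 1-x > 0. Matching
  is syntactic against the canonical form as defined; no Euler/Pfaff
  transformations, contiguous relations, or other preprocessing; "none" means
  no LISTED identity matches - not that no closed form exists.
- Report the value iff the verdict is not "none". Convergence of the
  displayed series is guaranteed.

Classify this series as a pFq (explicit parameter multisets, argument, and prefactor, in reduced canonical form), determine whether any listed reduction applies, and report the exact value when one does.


The series (x = -3/2) is 3F2: upper {-7, 1/2, 1/2}, lower {-1/3, 3}, prefactor 5/3. Verdict: terminating. (-7)_k vanishes past k = 7, leaving a 8-term sum, computed directly. Its exact value is -298174227603325/2409476653056.

Structural cue: from the first term 5/3: C(2k,k) (prefactor 5/3) equals 4^k (1/2)_k / k!.
Term ratio: r(k) = (-3/2) * (k-7) (k+1/2) (k+1/2) / [(k-1/3) (k+3) (k+1)] - poly over poly, x = (-3/2) from leading terms; C = 5/3 at k = 0.


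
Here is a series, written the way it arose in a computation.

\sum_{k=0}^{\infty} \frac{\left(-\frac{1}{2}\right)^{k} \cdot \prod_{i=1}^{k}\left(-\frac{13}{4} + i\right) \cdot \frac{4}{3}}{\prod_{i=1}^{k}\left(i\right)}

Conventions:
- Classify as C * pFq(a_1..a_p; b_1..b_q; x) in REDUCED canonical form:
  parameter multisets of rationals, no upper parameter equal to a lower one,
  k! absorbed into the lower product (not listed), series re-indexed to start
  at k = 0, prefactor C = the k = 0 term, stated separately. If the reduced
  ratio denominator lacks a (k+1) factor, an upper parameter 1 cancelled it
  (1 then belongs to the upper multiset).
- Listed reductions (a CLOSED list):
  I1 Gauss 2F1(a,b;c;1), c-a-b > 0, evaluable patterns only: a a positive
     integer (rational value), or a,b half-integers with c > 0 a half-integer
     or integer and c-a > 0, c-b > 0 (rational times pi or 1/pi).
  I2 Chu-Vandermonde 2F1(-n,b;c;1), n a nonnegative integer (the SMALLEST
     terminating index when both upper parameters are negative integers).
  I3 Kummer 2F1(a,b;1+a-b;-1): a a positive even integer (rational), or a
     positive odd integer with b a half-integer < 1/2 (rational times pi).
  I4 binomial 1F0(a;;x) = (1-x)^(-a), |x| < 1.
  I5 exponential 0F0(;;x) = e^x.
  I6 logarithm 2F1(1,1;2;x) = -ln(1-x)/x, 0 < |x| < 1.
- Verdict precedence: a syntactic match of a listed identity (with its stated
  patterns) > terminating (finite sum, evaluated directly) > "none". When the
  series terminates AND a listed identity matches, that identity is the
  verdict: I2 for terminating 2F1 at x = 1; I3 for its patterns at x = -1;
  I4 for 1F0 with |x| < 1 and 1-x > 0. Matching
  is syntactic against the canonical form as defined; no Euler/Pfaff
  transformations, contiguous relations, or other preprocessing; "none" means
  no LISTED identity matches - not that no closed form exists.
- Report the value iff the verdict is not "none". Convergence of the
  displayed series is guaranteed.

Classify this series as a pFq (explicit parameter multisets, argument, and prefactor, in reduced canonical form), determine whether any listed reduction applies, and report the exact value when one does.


Key step: x = -\frac{1}{2} and the running product (C = 4/3, x = -1/2) telescopes to a rising factorial.
Term ratio: r(k) = -\frac{1}{2} * (k-\frac{9}{4}) / [(k+1)] - rational in k, leading ratio -\frac{1}{2}; with t_0 = \frac{4}{3}, classification follows.

At argument -\frac{1}{2}: a 1F0 with upper {-\frac{9}{4}}, lower {-}, scaled by C = \frac{4}{3}. Verdict: the binomial series (I4) matches (the 1F0 binomial series: exponent 9/4, x = -\frac{1}{2}). Hence: \frac{4}{3} \cdot \left(\frac{3}{2}\right)^{\frac{9}{4}}.


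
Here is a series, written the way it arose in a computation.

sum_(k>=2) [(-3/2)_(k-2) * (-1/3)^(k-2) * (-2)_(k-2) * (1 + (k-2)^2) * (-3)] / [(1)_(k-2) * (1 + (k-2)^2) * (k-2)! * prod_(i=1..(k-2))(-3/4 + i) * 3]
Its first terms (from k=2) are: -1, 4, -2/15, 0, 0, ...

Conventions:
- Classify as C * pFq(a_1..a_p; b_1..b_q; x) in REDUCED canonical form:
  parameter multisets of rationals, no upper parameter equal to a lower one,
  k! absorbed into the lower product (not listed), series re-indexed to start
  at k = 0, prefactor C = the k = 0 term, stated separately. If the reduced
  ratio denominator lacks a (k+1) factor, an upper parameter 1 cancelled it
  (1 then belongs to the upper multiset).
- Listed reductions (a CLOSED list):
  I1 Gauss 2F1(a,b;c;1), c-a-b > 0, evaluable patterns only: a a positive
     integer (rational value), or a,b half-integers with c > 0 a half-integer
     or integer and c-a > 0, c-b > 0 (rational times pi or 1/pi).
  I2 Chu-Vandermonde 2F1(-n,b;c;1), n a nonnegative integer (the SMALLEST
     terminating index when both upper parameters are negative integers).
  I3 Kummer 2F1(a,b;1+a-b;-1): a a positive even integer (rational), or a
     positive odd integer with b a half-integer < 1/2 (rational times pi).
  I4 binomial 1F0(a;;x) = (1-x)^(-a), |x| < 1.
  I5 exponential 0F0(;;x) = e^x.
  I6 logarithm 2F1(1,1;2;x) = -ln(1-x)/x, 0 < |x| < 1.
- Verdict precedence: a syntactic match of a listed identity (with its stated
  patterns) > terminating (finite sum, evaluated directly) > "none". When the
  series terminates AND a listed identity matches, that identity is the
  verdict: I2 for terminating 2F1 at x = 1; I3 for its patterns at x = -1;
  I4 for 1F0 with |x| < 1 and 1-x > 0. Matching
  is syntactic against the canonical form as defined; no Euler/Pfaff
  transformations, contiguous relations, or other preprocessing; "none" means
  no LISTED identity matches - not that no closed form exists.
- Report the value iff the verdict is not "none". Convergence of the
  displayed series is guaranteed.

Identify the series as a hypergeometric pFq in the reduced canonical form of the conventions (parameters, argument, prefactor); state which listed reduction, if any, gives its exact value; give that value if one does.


Structural cue: x = (-1/3) and the constant factors (prefactor -1) combine into one prefactor.
Consecutive-term ratio: r(k) = (-1/3) * (k-2) (k-3/2) / [(k+1/4) (k+1) (k+1)] - rational; roots negated = parameters, x = (-1/3), C = -1.

This is -1 * 2F2(-2, -3/2; 1/4, 1; -1/3) in reduced canonical form. Verdict: terminating - the sum ends at index 2 because -2 is a negative integer; exact evaluation follows. Its exact value is 43/15.


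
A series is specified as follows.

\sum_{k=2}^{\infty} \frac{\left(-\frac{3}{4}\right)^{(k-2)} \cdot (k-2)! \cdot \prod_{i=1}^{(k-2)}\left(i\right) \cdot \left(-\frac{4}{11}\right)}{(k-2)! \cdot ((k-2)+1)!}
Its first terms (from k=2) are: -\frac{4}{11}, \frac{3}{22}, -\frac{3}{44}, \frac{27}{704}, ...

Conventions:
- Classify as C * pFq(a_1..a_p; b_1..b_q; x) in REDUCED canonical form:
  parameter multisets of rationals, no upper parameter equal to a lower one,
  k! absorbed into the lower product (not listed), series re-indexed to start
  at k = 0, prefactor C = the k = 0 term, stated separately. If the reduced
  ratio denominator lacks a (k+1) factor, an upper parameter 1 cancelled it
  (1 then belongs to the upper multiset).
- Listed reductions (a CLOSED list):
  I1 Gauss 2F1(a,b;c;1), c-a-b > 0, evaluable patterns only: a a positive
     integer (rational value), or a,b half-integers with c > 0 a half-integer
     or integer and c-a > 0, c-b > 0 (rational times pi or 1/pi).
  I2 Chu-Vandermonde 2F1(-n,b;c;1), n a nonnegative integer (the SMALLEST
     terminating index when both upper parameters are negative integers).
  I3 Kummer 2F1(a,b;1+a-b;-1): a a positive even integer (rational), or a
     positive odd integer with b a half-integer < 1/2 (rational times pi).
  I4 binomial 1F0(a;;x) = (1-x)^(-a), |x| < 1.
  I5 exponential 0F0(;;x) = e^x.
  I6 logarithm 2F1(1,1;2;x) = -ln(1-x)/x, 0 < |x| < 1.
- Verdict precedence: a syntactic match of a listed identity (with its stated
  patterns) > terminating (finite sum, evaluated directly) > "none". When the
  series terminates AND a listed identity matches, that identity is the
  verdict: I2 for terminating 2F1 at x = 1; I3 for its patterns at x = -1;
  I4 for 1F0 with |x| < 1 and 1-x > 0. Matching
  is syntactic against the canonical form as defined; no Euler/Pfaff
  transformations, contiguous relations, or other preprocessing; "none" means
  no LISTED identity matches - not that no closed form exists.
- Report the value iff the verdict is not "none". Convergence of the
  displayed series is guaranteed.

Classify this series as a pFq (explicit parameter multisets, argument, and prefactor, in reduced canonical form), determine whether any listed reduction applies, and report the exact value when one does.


x = -\frac{3}{4} here; the reduced form reads 2F1, upper {1, 1}, lower {2}, C = -\frac{4}{11}. Verdict: the I6 logarithm reduction applies (the logarithm: parameters (1,1;2), x = -\frac{3}{4}). Sum: \left(-\frac{16}{33}\right) \cdot \ln\left(\frac{7}{4}\right).

The tell: from the first term -\frac{4}{11}: the factorial ratio (C = -4/11) (k+a-1)!/(a-1)! is a rising factorial (a)_k.
Ratio: r(k) = -\frac{3}{4} * (k+1) (k+1) / [(k+2) (k+1)] - rational in k. x = -\frac{3}{4}; t_0 = -\frac{4}{11}; negate the roots.
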